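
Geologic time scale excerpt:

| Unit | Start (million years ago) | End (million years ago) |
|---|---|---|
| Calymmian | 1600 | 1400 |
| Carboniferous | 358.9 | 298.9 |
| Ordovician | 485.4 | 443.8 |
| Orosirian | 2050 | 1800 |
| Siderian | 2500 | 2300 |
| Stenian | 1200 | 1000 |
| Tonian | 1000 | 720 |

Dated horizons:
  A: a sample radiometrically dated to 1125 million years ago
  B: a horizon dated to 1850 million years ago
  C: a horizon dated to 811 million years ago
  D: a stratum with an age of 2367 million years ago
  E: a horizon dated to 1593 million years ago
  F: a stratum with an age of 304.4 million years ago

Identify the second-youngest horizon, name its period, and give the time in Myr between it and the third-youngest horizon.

C, in the Tonian; 314 million years to A

Smaller Ma means younger, so youngest first: F 304.4 < C 811 < A 1125 < E 1593 < B 1850 < D 2367.
Counting 2 along gives C (811 Ma); the excerpt puts that inside the Tonian, 1000–720 Ma.
Next in line is A (1125 Ma), and 1125 − 811 = 314 Myr.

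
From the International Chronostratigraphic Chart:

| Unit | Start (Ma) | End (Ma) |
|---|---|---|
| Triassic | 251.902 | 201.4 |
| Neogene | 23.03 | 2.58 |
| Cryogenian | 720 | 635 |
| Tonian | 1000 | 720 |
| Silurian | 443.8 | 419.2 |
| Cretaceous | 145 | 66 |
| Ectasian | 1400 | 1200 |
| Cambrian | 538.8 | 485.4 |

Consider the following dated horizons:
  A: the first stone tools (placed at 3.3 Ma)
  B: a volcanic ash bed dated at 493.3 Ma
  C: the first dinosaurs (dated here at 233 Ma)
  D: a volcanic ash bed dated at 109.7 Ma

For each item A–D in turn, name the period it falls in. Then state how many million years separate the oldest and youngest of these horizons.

A — Neogene; B — Cambrian; C — Triassic; D — Cretaceous; span 490 million years

A: 3.3 Ma lies in 23.03–2.58 Ma, so Neogene.
B: 493.3 Ma lies in 538.8–485.4 Ma, so Cambrian.
C: 233 Ma lies in 251.902–201.4 Ma, so Triassic.
D: 109.7 Ma lies in 145–66 Ma, so Cretaceous.
Oldest = 493.3 Ma, youngest = 3.3 Ma → span 490 Myr.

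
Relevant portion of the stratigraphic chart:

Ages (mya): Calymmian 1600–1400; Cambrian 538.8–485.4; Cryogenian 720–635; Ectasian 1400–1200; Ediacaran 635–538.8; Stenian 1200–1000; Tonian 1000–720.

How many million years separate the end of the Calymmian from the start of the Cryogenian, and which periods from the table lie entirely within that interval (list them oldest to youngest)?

680 million years; Ectasian, Stenian, Tonian

The Calymmian closes at 1400 Ma and the Cryogenian opens at 720 Ma, so the interval is 1400 − 720 = 680 Myr.
A period fits inside if it starts at or after 1400 Ma and ends at or before 720 Ma; oldest first that gives Ectasian, Stenian, Tonian.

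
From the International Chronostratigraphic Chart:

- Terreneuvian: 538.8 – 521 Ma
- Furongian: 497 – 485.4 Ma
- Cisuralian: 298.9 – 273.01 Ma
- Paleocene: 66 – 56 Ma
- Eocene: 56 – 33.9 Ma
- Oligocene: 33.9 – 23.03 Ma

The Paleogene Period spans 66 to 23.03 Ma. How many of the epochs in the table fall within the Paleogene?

3

Epochs inside 66–23.03 Ma: Paleocene, Eocene, Oligocene — 3 in total.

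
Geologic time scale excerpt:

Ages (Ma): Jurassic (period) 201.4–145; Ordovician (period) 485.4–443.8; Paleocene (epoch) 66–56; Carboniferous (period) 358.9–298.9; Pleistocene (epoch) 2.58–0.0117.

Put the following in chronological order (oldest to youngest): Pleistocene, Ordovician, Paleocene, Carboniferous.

Ordovician, Carboniferous, Paleocene, Pleistocene

The oldest of these is Ordovician (starts 485.4 Ma) and the youngest is Pleistocene (ends 0.0117 Ma).
In between, by decreasing start age: Carboniferous (358.9), Paleocene (66).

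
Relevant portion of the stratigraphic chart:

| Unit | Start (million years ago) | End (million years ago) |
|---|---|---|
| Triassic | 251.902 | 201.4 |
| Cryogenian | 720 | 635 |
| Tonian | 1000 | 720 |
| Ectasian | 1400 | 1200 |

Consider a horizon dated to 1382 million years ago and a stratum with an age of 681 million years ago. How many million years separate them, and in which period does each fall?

Elapsed time: 1382 − 681 = 701 Myr.
1382 Ma lies within 1400–1200 Ma: Ectasian.
681 Ma lies within 720–635 Ma: Cryogenian.

701 million years apart; the first in the Ectasian, the second in the Cryogenian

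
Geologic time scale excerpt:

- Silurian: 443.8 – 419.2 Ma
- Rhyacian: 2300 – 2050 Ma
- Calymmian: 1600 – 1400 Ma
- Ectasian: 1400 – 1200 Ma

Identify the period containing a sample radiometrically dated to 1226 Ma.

1226 Ma lies between 1400 and 1200 Ma, so it falls in the Ectasian.

Ectasian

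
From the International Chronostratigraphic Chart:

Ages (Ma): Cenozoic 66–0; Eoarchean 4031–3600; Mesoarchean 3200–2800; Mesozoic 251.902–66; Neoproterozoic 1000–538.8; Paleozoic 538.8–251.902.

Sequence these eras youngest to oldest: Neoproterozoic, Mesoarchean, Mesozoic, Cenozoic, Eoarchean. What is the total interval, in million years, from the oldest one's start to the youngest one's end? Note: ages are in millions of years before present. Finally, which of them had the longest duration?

Start ages (Ma): Eoarchean 4031, Mesoarchean 3200, Neoproterozoic 1000, Mesozoic 251.902, Cenozoic 66.
Ordered youngest to oldest: Cenozoic, Mesozoic, Neoproterozoic, Mesoarchean, Eoarchean.
Span = 4031 − 0 = 4031 Myr.
Durations: Mesoarchean 400, Neoproterozoic 461.2, Cenozoic 66, Eoarchean 431, Mesozoic 185.902 → longest is Neoproterozoic (461.2 Myr).

Cenozoic, Mesozoic, Neoproterozoic, Mesoarchean, Eoarchean; total span 4031 Myr; longest is Neoproterozoic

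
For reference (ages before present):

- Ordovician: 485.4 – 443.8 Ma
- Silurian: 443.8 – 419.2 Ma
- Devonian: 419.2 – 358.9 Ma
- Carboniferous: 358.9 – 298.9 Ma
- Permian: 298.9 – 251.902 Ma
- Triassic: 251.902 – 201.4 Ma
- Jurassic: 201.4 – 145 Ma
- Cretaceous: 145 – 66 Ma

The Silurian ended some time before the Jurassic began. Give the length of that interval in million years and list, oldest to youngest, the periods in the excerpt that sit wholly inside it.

The Silurian closes at 419.2 Ma and the Jurassic opens at 201.4 Ma, so the interval is 419.2 − 201.4 = 217.8 Myr.
A period fits inside if it starts at or after 419.2 Ma and ends at or before 201.4 Ma; oldest first that gives Devonian, Carboniferous, Permian, Triassic.

217.8 million years; Devonian, Carboniferous, Permian, Triassic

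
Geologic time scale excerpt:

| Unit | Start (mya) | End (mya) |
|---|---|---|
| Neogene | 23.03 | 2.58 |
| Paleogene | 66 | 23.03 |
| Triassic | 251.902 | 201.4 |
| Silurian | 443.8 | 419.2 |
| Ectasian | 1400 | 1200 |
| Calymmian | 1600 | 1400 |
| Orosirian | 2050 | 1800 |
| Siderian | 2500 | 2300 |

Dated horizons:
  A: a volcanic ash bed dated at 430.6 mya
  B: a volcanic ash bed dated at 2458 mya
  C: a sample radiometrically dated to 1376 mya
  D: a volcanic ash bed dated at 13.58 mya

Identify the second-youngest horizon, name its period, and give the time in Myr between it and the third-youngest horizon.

A, in the Silurian; 945.4 million years to C

Sorted youngest-first by Ma: D (13.58), A (430.6), C (1376), B (2458).
The second youngest is A at 430.6 Ma, which lies in 443.8–419.2 Ma: the Silurian.
The third youngest is C at 1376 Ma; separation = |430.6 − 1376| = 945.4 Myr.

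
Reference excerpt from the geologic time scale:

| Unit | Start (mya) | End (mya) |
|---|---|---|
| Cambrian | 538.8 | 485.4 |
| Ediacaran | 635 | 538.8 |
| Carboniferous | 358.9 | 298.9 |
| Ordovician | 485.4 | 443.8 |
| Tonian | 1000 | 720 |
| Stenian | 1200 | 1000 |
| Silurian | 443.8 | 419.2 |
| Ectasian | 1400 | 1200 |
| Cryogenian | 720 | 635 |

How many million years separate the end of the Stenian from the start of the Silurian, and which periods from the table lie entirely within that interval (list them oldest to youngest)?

556.2 million years; Tonian, Cryogenian, Ediacaran, Cambrian, Ordovician

End of Stenian = 1000 Ma; start of Silurian = 443.8 Ma.
Gap = 1000 − 443.8 = 556.2 Myr.
Periods wholly inside 1000–443.8 Ma: Tonian (1000–720), Cryogenian (720–635), Ediacaran (635–538.8), Cambrian (538.8–485.4), Ordovician (485.4–443.8).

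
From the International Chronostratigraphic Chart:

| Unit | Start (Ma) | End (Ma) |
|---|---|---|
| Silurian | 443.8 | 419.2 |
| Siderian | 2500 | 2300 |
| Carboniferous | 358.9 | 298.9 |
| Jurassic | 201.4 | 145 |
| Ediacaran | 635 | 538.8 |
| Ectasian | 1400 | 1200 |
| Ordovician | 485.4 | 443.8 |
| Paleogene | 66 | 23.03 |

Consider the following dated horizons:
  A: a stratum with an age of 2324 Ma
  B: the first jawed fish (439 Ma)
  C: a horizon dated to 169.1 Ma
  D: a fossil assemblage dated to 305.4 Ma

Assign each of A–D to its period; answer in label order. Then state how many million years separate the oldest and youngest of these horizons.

Match each age against the start–end ranges in the excerpt: A = 2324 Ma → Siderian (2500–2300); B = 439 Ma → Silurian (443.8–419.2); C = 169.1 Ma → Jurassic (201.4–145); D = 305.4 Ma → Carboniferous (358.9–298.9).
The largest age is 2324 Ma and the smallest is 169.1 Ma; their difference is 2154.9 Myr.

A — Siderian; B — Silurian; C — Jurassic; D — Carboniferous; span 2154.9 million years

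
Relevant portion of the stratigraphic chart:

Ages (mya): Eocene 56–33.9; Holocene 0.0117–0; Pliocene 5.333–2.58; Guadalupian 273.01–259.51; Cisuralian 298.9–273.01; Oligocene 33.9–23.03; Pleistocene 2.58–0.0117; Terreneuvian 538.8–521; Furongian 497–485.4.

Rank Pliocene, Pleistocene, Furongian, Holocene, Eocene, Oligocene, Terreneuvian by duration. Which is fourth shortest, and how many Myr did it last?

Oligocene, 10.87 million years

Start − end for each: Pliocene 5.333 − 2.58 = 2.753; Pleistocene 2.58 − 0.0117 = 2.5683; Furongian 497 − 485.4 = 11.6; Holocene 0.0117 − 0 = 0.0117; Eocene 56 − 33.9 = 22.1; Oligocene 33.9 − 23.03 = 10.87; Terreneuvian 538.8 − 521 = 17.8.
Ranking these from shortest: Holocene < Pleistocene < Pliocene < Oligocene < Furongian < Terreneuvian < Eocene.
Position 4 in that ranking is Oligocene, which lasted 10.87 Myr.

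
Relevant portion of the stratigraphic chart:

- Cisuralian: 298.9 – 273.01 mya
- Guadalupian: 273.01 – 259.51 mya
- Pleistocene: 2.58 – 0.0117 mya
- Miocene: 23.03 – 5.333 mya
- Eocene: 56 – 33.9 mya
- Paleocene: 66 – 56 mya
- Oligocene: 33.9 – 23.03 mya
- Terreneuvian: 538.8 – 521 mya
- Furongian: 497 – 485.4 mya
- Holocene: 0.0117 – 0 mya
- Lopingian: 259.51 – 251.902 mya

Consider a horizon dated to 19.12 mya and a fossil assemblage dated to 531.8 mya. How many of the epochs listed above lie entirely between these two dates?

7

The older date is 531.8 Ma and the younger is 19.12 Ma.
Epochs with start < 531.8 and end > 19.12 Ma: Furongian (497–485.4), Cisuralian (298.9–273.01), Guadalupian (273.01–259.51), Lopingian (259.51–251.902), Paleocene (66–56), Eocene (56–33.9), Oligocene (33.9–23.03).
That is 7 complete epochs.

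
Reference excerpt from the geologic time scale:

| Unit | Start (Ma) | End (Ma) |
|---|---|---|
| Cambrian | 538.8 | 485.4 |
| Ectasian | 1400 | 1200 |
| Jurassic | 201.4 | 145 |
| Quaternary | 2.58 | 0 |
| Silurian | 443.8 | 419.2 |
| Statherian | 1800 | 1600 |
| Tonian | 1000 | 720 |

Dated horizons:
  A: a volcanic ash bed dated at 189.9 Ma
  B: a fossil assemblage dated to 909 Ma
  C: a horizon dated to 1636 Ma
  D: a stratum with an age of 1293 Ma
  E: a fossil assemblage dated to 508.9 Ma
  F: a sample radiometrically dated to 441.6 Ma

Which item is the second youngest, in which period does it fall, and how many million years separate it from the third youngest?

Smaller Ma means younger, so youngest first: A 189.9 < F 441.6 < E 508.9 < B 909 < D 1293 < C 1636.
Counting 2 along gives F (441.6 Ma); the excerpt puts that inside the Silurian, 443.8–419.2 Ma.
Next in line is E (508.9 Ma), and 508.9 − 441.6 = 67.3 Myr.

F, in the Silurian; 67.3 million years to E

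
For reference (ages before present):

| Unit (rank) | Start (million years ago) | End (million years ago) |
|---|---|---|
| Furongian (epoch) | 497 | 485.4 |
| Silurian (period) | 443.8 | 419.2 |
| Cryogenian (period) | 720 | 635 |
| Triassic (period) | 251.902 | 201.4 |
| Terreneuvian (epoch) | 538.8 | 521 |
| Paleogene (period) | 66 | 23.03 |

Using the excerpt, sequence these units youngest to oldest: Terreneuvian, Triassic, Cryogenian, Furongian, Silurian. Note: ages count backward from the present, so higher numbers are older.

Sorting by start age (ascending Ma, since larger Ma = older): Triassic start 251.902, Silurian start 443.8, Furongian start 497, Terreneuvian start 538.8, Cryogenian start 720.

Triassic, then Silurian, then Furongian, then Terreneuvian, then Cryogenian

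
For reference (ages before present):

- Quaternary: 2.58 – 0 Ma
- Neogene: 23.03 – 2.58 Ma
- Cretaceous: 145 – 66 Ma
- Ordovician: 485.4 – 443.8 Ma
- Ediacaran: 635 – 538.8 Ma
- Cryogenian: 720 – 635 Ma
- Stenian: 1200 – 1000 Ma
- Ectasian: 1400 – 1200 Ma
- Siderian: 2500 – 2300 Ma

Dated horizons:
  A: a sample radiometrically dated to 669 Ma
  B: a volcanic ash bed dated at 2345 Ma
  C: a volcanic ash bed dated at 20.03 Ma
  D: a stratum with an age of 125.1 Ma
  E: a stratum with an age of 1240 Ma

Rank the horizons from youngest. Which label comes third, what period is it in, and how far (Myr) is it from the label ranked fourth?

Smaller Ma means younger, so youngest first: C 20.03 < D 125.1 < A 669 < E 1240 < B 2345.
Counting 3 along gives A (669 Ma); the excerpt puts that inside the Cryogenian, 720–635 Ma.
Next in line is E (1240 Ma), and 1240 − 669 = 571 Myr.

A, in the Cryogenian; 571 million years to E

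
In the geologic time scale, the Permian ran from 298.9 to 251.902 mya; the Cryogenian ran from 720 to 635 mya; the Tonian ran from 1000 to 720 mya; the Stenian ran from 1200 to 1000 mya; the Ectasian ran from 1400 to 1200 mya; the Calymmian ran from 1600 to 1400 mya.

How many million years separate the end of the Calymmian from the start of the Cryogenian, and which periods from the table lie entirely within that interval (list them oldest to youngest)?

680 million years; Ectasian, Stenian, Tonian

End of Calymmian = 1400 Ma; start of Cryogenian = 720 Ma.
Gap = 1400 − 720 = 680 Myr.
Periods wholly inside 1400–720 Ma: Ectasian (1400–1200), Stenian (1200–1000), Tonian (1000–720).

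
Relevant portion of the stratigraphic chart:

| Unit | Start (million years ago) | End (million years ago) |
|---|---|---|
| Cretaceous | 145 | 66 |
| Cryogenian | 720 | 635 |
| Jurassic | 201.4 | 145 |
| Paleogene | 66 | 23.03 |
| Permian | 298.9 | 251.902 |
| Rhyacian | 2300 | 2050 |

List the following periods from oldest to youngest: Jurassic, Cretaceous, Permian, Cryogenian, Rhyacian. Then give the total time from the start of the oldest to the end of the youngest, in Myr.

From the excerpt: Jurassic 201.4–145; Cretaceous 145–66; Permian 298.9–251.902; Cryogenian 720–635; Rhyacian 2300–2050 (Ma).
Larger Ma is earlier, so the oldest is Rhyacian and the youngest is Cretaceous; oldest to youngest: Rhyacian, Cryogenian, Permian, Jurassic, Cretaceous.
Oldest start 2300 minus youngest end 66 gives 2234 Myr overall.

Rhyacian → Cryogenian → Permian → Jurassic → Cretaceous; total span 2234 Myr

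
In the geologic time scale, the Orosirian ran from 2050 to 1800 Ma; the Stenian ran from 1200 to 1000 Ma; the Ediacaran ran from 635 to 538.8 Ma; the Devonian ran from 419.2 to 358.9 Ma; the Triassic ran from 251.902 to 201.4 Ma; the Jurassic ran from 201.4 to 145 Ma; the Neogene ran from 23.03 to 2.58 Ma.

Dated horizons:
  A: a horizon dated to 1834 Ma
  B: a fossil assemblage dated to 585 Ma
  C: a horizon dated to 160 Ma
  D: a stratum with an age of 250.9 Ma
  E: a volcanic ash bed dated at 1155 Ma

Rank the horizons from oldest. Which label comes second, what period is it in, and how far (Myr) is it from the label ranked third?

Larger Ma means older, so oldest first: A 1834 > E 1155 > B 585 > D 250.9 > C 160.
Counting 2 along gives E (1155 Ma); the excerpt puts that inside the Stenian, 1200–1000 Ma.
Next in line is B (585 Ma), and 1155 − 585 = 570 Myr.

E, in the Stenian; 570 million years to B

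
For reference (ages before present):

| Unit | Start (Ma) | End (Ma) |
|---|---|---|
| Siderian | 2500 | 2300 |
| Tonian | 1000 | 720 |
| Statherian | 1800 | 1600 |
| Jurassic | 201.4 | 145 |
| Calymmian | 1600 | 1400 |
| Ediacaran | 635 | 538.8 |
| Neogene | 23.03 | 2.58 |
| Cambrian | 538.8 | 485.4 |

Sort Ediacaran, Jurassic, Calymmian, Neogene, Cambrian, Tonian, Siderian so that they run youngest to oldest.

Neogene, then Jurassic, then Cambrian, then Ediacaran, then Tonian, then Calymmian, then Siderian

Read off each span (Ma): Ediacaran 635–538.8; Jurassic 201.4–145; Calymmian 1600–1400; Neogene 23.03–2.58; Cambrian 538.8–485.4; Tonian 1000–720; Siderian 2500–2300.
Larger Ma is older, so oldest→youngest is Siderian, Calymmian, Tonian, Ediacaran, Cambrian, Jurassic, Neogene; reverse it for youngest→oldest.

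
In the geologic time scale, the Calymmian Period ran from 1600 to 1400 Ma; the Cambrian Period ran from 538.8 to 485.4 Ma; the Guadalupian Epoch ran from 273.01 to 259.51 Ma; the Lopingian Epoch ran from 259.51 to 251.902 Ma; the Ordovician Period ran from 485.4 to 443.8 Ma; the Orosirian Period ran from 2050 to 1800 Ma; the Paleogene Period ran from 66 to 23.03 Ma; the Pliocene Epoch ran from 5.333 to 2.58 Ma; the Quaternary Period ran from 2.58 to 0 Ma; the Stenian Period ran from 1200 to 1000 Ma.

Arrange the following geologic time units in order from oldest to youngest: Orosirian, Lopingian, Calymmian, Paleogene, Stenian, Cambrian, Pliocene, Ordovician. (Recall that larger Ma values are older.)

The oldest of these is Orosirian (starts 2050 Ma) and the youngest is Pliocene (ends 2.58 Ma).
In between, by decreasing start age: Calymmian (1600), Stenian (1200), Cambrian (538.8), Ordovician (485.4), Lopingian (259.51), Paleogene (66).

Orosirian → Calymmian → Stenian → Cambrian → Ordovician → Lopingian → Paleogene → Pliocene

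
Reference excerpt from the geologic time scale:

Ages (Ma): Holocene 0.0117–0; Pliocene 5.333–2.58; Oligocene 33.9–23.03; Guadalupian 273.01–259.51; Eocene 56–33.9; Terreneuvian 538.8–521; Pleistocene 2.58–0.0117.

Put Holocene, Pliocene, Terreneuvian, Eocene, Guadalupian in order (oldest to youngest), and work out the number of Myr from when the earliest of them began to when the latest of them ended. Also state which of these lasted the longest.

Start ages (Ma): Terreneuvian 538.8, Guadalupian 273.01, Eocene 56, Pliocene 5.333, Holocene 0.0117.
Ordered oldest to youngest: Terreneuvian, Guadalupian, Eocene, Pliocene, Holocene.
Span = 538.8 − 0 = 538.8 Myr.
Durations: Guadalupian 13.5, Holocene 0.0117, Terreneuvian 17.8, Eocene 22.1, Pliocene 2.753 → longest is Eocene (22.1 Myr).

Terreneuvian, Guadalupian, Eocene, Pliocene, Holocene; total span 538.8 Myr; longest is Eocene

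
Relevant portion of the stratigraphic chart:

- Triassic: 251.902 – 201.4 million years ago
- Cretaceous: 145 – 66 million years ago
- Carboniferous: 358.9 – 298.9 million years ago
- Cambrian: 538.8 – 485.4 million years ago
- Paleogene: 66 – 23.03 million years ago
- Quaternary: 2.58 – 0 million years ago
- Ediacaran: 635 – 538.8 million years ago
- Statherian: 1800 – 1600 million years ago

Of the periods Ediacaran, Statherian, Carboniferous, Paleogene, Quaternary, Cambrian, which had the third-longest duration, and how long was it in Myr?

Carboniferous, 60 million years

Durations: Ediacaran 96.2; Statherian 200; Carboniferous 60; Paleogene 42.97; Quaternary 2.58; Cambrian 53.4 Myr.
Sorted longest-first: Statherian (200), Ediacaran (96.2), Carboniferous (60), Cambrian (53.4), Paleogene (42.97), Quaternary (2.58).
The third longest is Carboniferous at 60 Myr.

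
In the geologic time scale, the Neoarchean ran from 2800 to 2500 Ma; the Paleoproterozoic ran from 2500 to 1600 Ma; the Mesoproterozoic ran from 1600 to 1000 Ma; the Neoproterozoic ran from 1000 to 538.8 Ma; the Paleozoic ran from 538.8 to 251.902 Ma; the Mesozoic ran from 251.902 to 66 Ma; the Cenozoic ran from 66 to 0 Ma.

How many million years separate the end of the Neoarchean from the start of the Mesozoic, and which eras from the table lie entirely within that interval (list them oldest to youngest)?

The Neoarchean closes at 2500 Ma and the Mesozoic opens at 251.902 Ma, so the interval is 2500 − 251.902 = 2248.098 Myr.
An era fits inside if it starts at or after 2500 Ma and ends at or before 251.902 Ma; oldest first that gives Paleoproterozoic, Mesoproterozoic, Neoproterozoic, Paleozoic.

2248.098 million years; Paleoproterozoic, Mesoproterozoic, Neoproterozoic, Paleozoic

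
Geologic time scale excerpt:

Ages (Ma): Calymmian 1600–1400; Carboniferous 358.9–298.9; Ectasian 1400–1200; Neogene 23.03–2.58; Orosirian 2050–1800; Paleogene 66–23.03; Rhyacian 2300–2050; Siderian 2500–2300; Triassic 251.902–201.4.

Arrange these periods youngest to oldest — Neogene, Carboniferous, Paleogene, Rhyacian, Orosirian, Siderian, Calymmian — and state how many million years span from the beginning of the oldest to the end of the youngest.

From the excerpt: Neogene 23.03–2.58; Carboniferous 358.9–298.9; Paleogene 66–23.03; Rhyacian 2300–2050; Orosirian 2050–1800; Siderian 2500–2300; Calymmian 1600–1400 (Ma).
Larger Ma is earlier, so the oldest is Siderian and the youngest is Neogene; youngest to oldest: Neogene, Paleogene, Carboniferous, Calymmian, Orosirian, Rhyacian, Siderian.
Oldest start 2500 minus youngest end 2.58 gives 2497.42 Myr overall.

Neogene → Paleogene → Carboniferous → Calymmian → Orosirian → Rhyacian → Siderian; total span 2497.42 Myr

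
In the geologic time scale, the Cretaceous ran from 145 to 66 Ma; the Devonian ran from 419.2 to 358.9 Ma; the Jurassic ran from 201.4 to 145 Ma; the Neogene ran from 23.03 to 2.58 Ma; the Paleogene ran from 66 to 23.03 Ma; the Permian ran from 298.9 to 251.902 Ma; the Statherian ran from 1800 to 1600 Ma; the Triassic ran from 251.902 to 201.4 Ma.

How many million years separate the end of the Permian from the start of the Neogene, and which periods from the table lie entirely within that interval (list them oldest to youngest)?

228.872 million years; Triassic, Jurassic, Cretaceous, Paleogene

End of Permian = 251.902 Ma; start of Neogene = 23.03 Ma.
Gap = 251.902 − 23.03 = 228.872 Myr.
Periods wholly inside 251.902–23.03 Ma: Triassic (251.902–201.4), Jurassic (201.4–145), Cretaceous (145–66), Paleogene (66–23.03).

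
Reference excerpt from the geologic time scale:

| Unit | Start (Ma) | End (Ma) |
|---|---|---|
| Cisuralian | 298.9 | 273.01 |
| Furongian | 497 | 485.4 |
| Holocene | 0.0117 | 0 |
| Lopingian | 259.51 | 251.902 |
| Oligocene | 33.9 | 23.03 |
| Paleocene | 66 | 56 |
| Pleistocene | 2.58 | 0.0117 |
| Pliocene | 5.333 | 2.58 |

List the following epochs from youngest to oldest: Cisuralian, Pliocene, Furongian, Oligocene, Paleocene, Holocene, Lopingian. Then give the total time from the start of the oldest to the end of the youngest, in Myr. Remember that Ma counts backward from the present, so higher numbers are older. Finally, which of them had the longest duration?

From the excerpt: Cisuralian 298.9–273.01; Pliocene 5.333–2.58; Furongian 497–485.4; Oligocene 33.9–23.03; Paleocene 66–56; Holocene 0.0117–0; Lopingian 259.51–251.902 (Ma).
Larger Ma is earlier, so the oldest is Furongian and the youngest is Holocene; youngest to oldest: Holocene, Pliocene, Oligocene, Paleocene, Lopingian, Cisuralian, Furongian.
Oldest start 497 minus youngest end 0 gives 497 Myr overall.
Individual lengths (start − end): Oligocene 10.87; Furongian 11.6; Paleocene 10; Holocene 0.0117; Cisuralian 25.89; Pliocene 2.753; Lopingian 7.608. The largest is Cisuralian at 25.89 Myr.

Holocene, Pliocene, Oligocene, Paleocene, Lopingian, Cisuralian, Furongian; total span 497 Myr; longest is Cisuralian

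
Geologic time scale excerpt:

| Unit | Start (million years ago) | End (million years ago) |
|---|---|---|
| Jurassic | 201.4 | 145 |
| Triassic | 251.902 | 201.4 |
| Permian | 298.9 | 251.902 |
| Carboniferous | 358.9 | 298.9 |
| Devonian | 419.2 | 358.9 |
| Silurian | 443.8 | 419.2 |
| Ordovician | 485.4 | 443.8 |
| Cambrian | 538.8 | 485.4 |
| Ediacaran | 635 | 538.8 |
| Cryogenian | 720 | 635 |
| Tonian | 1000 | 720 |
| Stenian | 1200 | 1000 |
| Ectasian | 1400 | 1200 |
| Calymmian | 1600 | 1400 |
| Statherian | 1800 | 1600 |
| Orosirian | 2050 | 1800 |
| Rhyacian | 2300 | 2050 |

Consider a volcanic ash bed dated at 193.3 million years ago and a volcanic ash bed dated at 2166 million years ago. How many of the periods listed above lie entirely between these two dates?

15

2166 Ma sits inside the Rhyacian (2300–2050) and 193.3 Ma inside the Jurassic (201.4–145); neither of those is wholly between the two dates.
The listed periods lying completely between them are Orosirian, Statherian, Calymmian, Ectasian, Stenian, Tonian, Cryogenian, Ediacaran, Cambrian, Ordovician, Silurian, Devonian, Carboniferous, Permian, Triassic — 15 in all.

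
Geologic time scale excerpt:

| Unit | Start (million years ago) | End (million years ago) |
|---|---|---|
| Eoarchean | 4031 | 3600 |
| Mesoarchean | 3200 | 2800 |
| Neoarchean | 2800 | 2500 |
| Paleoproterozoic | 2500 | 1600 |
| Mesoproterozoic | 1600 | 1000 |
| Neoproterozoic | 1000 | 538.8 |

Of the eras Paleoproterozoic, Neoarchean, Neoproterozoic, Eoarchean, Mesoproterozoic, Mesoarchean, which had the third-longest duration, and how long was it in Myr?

Neoproterozoic, 461.2 million years

Start − end for each: Paleoproterozoic 2500 − 1600 = 900; Neoarchean 2800 − 2500 = 300; Neoproterozoic 1000 − 538.8 = 461.2; Eoarchean 4031 − 3600 = 431; Mesoproterozoic 1600 − 1000 = 600; Mesoarchean 3200 − 2800 = 400.
Ranking these from longest: Paleoproterozoic > Mesoproterozoic > Neoproterozoic > Eoarchean > Mesoarchean > Neoarchean.
Position 3 in that ranking is Neoproterozoic, which lasted 461.2 Myr.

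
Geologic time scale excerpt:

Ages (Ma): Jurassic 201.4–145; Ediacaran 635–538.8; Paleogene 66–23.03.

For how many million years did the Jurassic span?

56.4 million years

201.4 − 145 = 56.4 million years.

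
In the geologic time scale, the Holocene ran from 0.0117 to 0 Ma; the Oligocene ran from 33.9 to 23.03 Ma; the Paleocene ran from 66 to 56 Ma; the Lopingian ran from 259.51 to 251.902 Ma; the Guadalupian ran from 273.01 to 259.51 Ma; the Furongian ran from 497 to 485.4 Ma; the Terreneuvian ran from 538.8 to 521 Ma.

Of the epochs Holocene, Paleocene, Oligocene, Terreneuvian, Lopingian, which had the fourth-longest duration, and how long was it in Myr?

Durations: Holocene 0.0117; Paleocene 10; Oligocene 10.87; Terreneuvian 17.8; Lopingian 7.608 Myr.
Sorted longest-first: Terreneuvian (17.8), Oligocene (10.87), Paleocene (10), Lopingian (7.608), Holocene (0.0117).
The fourth longest is Lopingian at 7.608 Myr.

Lopingian, 7.608 million years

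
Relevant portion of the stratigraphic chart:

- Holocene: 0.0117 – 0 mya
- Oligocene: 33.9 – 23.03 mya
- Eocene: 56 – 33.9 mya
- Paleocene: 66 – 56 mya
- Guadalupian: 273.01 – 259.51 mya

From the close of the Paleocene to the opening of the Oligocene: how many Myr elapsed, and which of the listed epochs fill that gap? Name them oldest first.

22.1 million years; Eocene

End of Paleocene = 56 Ma; start of Oligocene = 33.9 Ma.
Gap = 56 − 33.9 = 22.1 Myr.
Epochs wholly inside 56–33.9 Ma: Eocene (56–33.9).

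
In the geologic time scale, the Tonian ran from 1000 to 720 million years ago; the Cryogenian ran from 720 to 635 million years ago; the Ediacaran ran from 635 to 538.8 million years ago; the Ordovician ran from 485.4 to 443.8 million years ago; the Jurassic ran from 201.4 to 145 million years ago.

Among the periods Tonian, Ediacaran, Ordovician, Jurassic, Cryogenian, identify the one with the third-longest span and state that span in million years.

Cryogenian, 85 million years

Durations: Tonian 280; Ediacaran 96.2; Ordovician 41.6; Jurassic 56.4; Cryogenian 85 Myr.
Sorted longest-first: Tonian (280), Ediacaran (96.2), Cryogenian (85), Jurassic (56.4), Ordovician (41.6).
The third longest is Cryogenian at 85 Myr.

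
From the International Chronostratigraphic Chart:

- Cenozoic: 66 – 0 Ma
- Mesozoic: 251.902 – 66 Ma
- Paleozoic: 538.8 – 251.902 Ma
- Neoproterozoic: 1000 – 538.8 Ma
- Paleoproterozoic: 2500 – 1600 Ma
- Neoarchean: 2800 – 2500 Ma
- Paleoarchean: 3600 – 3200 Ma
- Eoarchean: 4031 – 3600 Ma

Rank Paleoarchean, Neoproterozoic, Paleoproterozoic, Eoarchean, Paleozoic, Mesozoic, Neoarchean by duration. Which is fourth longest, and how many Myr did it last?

Paleoarchean, 400 million years

Start − end for each: Paleoarchean 3600 − 3200 = 400; Neoproterozoic 1000 − 538.8 = 461.2; Paleoproterozoic 2500 − 1600 = 900; Eoarchean 4031 − 3600 = 431; Paleozoic 538.8 − 251.902 = 286.898; Mesozoic 251.902 − 66 = 185.902; Neoarchean 2800 − 2500 = 300.
Ranking these from longest: Paleoproterozoic > Neoproterozoic > Eoarchean > Paleoarchean > Neoarchean > Paleozoic > Mesozoic.
Position 4 in that ranking is Paleoarchean, which lasted 400 Myr.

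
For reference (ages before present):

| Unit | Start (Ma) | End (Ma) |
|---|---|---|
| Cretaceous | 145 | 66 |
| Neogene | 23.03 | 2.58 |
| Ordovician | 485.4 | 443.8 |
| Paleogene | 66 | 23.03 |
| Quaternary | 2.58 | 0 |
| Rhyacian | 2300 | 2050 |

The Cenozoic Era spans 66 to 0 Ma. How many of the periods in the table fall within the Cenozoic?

3

Periods inside 66–0 Ma: Paleogene, Neogene, Quaternary — 3 in total.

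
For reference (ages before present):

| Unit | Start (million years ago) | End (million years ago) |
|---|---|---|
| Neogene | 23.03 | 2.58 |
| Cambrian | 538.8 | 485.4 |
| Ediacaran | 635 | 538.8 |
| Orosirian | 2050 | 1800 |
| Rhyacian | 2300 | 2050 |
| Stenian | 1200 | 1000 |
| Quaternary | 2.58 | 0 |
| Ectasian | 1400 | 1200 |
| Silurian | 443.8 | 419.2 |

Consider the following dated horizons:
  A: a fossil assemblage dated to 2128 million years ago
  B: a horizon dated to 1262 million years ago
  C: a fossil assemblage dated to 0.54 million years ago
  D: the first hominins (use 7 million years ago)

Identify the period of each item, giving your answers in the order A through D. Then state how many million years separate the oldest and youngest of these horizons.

Match each age against the start–end ranges in the excerpt: A = 2128 Ma → Rhyacian (2300–2050); B = 1262 Ma → Ectasian (1400–1200); C = 0.54 Ma → Quaternary (2.58–0); D = 7 Ma → Neogene (23.03–2.58).
The largest age is 2128 Ma and the smallest is 0.54 Ma; their difference is 2127.46 Myr.

A — Rhyacian; B — Ectasian; C — Quaternary; D — Neogene; span 2127.46 million years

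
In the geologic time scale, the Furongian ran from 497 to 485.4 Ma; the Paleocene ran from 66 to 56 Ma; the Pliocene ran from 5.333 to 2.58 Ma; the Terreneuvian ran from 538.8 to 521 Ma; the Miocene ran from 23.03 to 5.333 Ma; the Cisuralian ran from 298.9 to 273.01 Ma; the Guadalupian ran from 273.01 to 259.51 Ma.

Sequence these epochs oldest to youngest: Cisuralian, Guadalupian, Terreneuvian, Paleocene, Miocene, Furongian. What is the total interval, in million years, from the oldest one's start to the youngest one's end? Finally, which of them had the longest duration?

Terreneuvian, Furongian, Cisuralian, Guadalupian, Paleocene, Miocene; total span 533.467 Myr; longest is Cisuralian

Start ages (Ma): Terreneuvian 538.8, Furongian 497, Cisuralian 298.9, Guadalupian 273.01, Paleocene 66, Miocene 23.03.
Ordered oldest to youngest: Terreneuvian, Furongian, Cisuralian, Guadalupian, Paleocene, Miocene.
Span = 538.8 − 5.333 = 533.467 Myr.
Durations: Terreneuvian 17.8, Miocene 17.697, Paleocene 10, Guadalupian 13.5, Furongian 11.6, Cisuralian 25.89 → longest is Cisuralian (25.89 Myr).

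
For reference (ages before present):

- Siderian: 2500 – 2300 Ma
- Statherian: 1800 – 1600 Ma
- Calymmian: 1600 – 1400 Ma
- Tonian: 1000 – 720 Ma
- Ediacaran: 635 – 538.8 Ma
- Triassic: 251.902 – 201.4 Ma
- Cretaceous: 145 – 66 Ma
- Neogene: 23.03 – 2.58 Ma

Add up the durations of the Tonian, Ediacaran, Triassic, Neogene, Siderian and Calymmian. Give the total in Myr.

Each duration: Tonian = 280; Ediacaran = 96.2; Triassic = 50.502; Neogene = 20.45; Siderian = 200; Calymmian = 200.
Sum: 280 + 96.2 + 50.502 + 20.45 + 200 + 200 = 847.152 Myr.

847.152 million years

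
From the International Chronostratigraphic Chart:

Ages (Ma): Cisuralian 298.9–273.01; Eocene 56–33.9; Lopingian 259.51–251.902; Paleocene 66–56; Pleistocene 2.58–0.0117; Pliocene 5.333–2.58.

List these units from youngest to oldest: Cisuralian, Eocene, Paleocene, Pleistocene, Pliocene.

The oldest of these is Cisuralian (starts 298.9 Ma) and the youngest is Pleistocene (ends 0.0117 Ma).
In between, by decreasing start age: Paleocene (66), Eocene (56), Pliocene (5.333).
Listing youngest first means reversing that sequence.

Pleistocene, Pliocene, Eocene, Paleocene, Cisuralian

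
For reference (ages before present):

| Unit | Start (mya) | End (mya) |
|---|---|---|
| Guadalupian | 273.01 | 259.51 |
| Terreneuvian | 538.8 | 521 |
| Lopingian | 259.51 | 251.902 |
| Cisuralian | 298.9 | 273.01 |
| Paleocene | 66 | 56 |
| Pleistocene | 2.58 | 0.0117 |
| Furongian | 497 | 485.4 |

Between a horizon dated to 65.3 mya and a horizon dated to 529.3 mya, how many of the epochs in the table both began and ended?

4

529.3 Ma sits inside the Terreneuvian (538.8–521) and 65.3 Ma inside the Paleocene (66–56); neither of those is wholly between the two dates.
The listed epochs lying completely between them are Furongian, Cisuralian, Guadalupian, Lopingian — 4 in all.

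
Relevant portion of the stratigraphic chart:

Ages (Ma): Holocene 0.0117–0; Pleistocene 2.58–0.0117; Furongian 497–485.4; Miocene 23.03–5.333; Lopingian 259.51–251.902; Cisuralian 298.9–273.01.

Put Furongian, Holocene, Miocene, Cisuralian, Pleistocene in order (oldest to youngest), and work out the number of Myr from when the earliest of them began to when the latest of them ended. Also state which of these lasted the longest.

From the excerpt: Furongian 497–485.4; Holocene 0.0117–0; Miocene 23.03–5.333; Cisuralian 298.9–273.01; Pleistocene 2.58–0.0117 (Ma).
Larger Ma is earlier, so the oldest is Furongian and the youngest is Holocene; oldest to youngest: Furongian, Cisuralian, Miocene, Pleistocene, Holocene.
Oldest start 497 minus youngest end 0 gives 497 Myr overall.
Individual lengths (start − end): Miocene 17.697; Holocene 0.0117; Furongian 11.6; Cisuralian 25.89; Pleistocene 2.5683. The largest is Cisuralian at 25.89 Myr.

Furongian → Cisuralian → Miocene → Pleistocene → Holocene; total span 497 Myr; longest is Cisuralian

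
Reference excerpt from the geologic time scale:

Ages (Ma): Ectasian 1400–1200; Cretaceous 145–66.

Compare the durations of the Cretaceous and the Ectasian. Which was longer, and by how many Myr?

Ectasian, by 121 million years

Cretaceous: 145 − 66 = 79 Myr.
Ectasian: 1400 − 1200 = 200 Myr.
Difference: 200 − 79 = 121 Myr, so the Ectasian was longer.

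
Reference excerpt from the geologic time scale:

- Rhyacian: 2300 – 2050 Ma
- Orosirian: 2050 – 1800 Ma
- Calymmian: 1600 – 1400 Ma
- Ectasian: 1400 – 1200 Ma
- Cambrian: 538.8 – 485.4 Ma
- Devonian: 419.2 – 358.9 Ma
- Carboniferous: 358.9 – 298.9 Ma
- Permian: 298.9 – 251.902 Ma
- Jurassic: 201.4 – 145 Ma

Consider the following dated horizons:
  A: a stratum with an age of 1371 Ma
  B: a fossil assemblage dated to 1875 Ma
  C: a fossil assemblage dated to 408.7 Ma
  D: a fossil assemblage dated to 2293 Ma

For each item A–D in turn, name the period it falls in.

A: 1371 Ma lies in 1400–1200 Ma, so Ectasian.
B: 1875 Ma lies in 2050–1800 Ma, so Orosirian.
C: 408.7 Ma lies in 419.2–358.9 Ma, so Devonian.
D: 2293 Ma lies in 2300–2050 Ma, so Rhyacian.

A — Ectasian; B — Orosirian; C — Devonian; D — Rhyacian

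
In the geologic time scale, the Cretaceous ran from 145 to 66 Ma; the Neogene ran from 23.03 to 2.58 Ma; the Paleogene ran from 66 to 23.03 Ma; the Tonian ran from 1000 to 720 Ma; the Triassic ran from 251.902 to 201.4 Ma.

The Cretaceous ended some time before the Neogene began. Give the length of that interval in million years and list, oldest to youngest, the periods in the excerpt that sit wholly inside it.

The Cretaceous closes at 66 Ma and the Neogene opens at 23.03 Ma, so the interval is 66 − 23.03 = 42.97 Myr.
A period fits inside if it starts at or after 66 Ma and ends at or before 23.03 Ma; oldest first that gives Paleogene.

42.97 million years; Paleogene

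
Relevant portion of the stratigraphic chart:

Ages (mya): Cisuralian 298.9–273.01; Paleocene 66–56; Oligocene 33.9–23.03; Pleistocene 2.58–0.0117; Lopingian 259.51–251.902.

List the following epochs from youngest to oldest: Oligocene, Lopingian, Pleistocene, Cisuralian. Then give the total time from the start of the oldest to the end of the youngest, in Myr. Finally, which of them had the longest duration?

From the excerpt: Oligocene 33.9–23.03; Lopingian 259.51–251.902; Pleistocene 2.58–0.0117; Cisuralian 298.9–273.01 (Ma).
Larger Ma is earlier, so the oldest is Cisuralian and the youngest is Pleistocene; youngest to oldest: Pleistocene, Oligocene, Lopingian, Cisuralian.
Oldest start 298.9 minus youngest end 0.0117 gives 298.8883 Myr overall.
Individual lengths (start − end): Oligocene 10.87; Cisuralian 25.89; Pleistocene 2.5683; Lopingian 7.608. The largest is Cisuralian at 25.89 Myr.

Pleistocene, Oligocene, Lopingian, Cisuralian; total span 298.8883 Myr; longest is Cisuralian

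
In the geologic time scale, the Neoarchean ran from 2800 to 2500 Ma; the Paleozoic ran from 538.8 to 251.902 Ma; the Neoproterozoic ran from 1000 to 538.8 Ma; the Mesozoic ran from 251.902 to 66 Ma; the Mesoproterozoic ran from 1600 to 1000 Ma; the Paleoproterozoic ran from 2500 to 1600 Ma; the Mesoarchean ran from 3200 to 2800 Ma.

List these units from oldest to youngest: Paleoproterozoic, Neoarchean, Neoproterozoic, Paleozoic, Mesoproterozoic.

Sorting by start age (descending Ma, since larger Ma = older): Neoarchean start 2800, Paleoproterozoic start 2500, Mesoproterozoic start 1600, Neoproterozoic start 1000, Paleozoic start 538.8.

Neoarchean, Paleoproterozoic, Mesoproterozoic, Neoproterozoic, Paleozoic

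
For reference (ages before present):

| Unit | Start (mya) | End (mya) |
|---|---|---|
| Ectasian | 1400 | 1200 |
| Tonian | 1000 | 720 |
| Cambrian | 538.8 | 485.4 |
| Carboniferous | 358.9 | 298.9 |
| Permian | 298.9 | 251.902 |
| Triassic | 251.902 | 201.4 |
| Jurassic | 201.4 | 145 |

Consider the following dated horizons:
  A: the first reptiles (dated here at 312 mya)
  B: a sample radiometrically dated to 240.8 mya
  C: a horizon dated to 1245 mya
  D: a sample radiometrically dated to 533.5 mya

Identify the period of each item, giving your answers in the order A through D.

Match each age against the start–end ranges in the excerpt: A = 312 Ma → Carboniferous (358.9–298.9); B = 240.8 Ma → Triassic (251.902–201.4); C = 1245 Ma → Ectasian (1400–1200); D = 533.5 Ma → Cambrian (538.8–485.4).

A — Carboniferous; B — Triassic; C — Ectasian; D — Cambrian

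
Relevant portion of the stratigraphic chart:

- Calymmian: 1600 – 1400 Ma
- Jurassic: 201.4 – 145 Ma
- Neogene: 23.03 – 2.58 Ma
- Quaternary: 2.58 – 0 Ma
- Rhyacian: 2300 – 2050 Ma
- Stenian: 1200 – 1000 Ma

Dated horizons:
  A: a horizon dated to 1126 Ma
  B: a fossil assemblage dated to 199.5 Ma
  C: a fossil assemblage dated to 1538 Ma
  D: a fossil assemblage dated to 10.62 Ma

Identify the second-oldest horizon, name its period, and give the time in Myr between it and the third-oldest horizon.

A, in the Stenian; 926.5 million years to B

Sorted oldest-first by Ma: C (1538), A (1126), B (199.5), D (10.62).
The second oldest is A at 1126 Ma, which lies in 1200–1000 Ma: the Stenian.
The third oldest is B at 199.5 Ma; separation = |1126 − 199.5| = 926.5 Myr.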